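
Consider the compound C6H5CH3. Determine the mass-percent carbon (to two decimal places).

91.25%

Element totals:
  C: 7
  H: 8
Molecular formula: C7H8.
Molar mass = 92.141 g/mol.
Mass from C: 7 × 12.011 = 84.077 g/mol.
%C = 84.077 / 92.141 × 100 = 91.25%.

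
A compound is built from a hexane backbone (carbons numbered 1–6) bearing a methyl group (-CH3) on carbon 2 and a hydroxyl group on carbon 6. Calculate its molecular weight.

Atom tally by fragment:
  CH3 → C:1 H:3
  CH(CH3) → C:2 H:4
  CH2 → C:1 H:2
  CH2 → C:1 H:2
  CH2 → C:1 H:2
  CH2OH → C:1 H:3 O:1
Element totals:
  C: 7
  H: 16
  O: 1
Molecular formula: C7H16O.
  M = 7(12.011) + 16(1.008) + 15.999
    = 84.077 + 16.128 + 15.999 = 116.204

116.20 g/mol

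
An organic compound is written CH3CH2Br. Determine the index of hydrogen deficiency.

Element totals:
  C: 2
  H: 5
  Br: 1
Molecular formula: C2H5Br.
DoU = (2C + 2 + N − H − X) / 2 = (2·2 + 2 + 0 − 5 − 1) / 2 = 0.

0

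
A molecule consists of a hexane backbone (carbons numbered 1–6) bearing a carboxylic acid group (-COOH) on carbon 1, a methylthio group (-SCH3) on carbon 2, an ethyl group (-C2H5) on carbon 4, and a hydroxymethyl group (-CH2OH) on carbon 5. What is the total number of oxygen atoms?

3

Atom tally by fragment:
  HOOCCH2 → C:2 H:3 O:2
  CH(SCH3) → C:2 H:4 S:1
  CH2 → C:1 H:2
  CH(C2H5) → C:3 H:6
  CH(CH2OH) → C:2 H:4 O:1
  CH3 → C:1 H:3
Element totals:
  C: 11
  H: 22
  O: 3
  S: 1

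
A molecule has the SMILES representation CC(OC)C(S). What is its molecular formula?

Atom tally by fragment:
  CH3 → C:1 H:3
  CH(OCH3) → C:2 H:4 O:1
  CH2SH → C:1 H:3 S:1
Element totals:
  C: 4
  H: 10
  O: 1
  S: 1

C4H10OS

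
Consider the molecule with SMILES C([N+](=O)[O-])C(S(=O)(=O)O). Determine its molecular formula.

C2H5NO5S

Atom tally by fragment:
  O2NCH2 → C:1 H:2 N:1 O:2
  CH2SO3H → C:1 H:3 S:1 O:3
Element totals:
  C: 2
  H: 5
  N: 1
  O: 5
  S: 1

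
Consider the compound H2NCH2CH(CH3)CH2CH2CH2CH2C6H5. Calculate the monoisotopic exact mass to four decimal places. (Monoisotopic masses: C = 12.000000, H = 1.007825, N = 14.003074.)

Atom tally by fragment:
  H2NCH2 → C:1 H:4 N:1
  CH(CH3) → C:2 H:4
  CH2 → C:1 H:2
  CH2 → C:1 H:2
  CH2 → C:1 H:2
  CH2C6H5 → C:7 H:7
Element totals:
  C: 13
  H: 21
  N: 1
Molecular formula: C13H21N.
  M = 13(12.0) + 21(1.007825) + 14.003074
    = 156.000000 + 21.164325 + 14.003074 = 191.167399

191.1674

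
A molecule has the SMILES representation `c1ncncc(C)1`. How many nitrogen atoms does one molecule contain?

2

Atom tally by fragment:
  pyrimidine ring core → C:4 H:4 N:2
  (− 1 ring H displaced by substituents)
  + CH3 → C:1 H:3
Element totals:
  C: 5
  H: 6
  N: 2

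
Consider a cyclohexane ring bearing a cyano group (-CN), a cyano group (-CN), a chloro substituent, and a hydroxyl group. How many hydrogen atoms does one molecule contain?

Atom tally by fragment:
  cyclohexane ring core → C:6 H:12
  (− 4 ring H displaced by substituents)
  + CN → C:1 N:1
  + CN → C:1 N:1
  + Cl → Cl:1
  + OH → O:1 H:1
Element totals:
  C: 8
  H: 9
  Cl: 1
  N: 2
  O: 1

9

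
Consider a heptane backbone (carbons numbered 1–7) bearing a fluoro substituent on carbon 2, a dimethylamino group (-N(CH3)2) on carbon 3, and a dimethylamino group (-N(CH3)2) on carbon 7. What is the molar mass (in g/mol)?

Atom tally by fragment:
  CH3 → C:1 H:3
  CH(F) → C:1 H:1 F:1
  CH(N(CH3)2) → C:3 H:7 N:1
  CH2 → C:1 H:2
  CH2 → C:1 H:2
  CH2 → C:1 H:2
  CH2N(CH3)2 → C:3 H:8 N:1
Element totals:
  C: 11
  H: 25
  F: 1
  N: 2
Molecular formula: C11H25FN2.
  M = 11(12.011) + 25(1.008) + 18.998 + 2(14.007)
    = 132.121 + 25.200 + 18.998 + 28.014 = 204.333

204.33 g/mol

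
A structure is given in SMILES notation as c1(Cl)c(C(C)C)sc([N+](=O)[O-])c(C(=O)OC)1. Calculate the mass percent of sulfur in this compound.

Atom tally by fragment:
  thiophene ring core → C:4 H:4 S:1
  (− 4 ring H displaced by substituents)
  + Cl → Cl:1
  + CH(CH3)2 → C:3 H:7
  + NO2 → N:1 O:2
  + COOCH3 → C:2 H:3 O:2
Element totals:
  C: 9
  H: 10
  Cl: 1
  N: 1
  O: 4
  S: 1
Molecular formula: C9H10ClNO4S.
Molar mass = 263.692 g/mol.
Mass from S: 1 × 32.06 = 32.060 g/mol.
%S = 32.060 / 263.692 × 100 = 12.16%.

12.16%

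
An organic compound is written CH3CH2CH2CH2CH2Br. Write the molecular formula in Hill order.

Atom tally by fragment:
  CH3 → C:1 H:3
  CH2 → C:1 H:2
  CH2 → C:1 H:2
  CH2 → C:1 H:2
  CH2Br → C:1 H:2 Br:1
Element totals:
  C: 5
  H: 11
  Br: 1

C5H11Br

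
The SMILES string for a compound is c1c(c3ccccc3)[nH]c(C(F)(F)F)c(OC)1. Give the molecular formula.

C12H10F3NO

Atom tally by fragment:
  pyrrole ring core → C:4 H:5 N:1
  (− 3 ring H displaced by substituents)
  + C6H5 → C:6 H:5
  + CF3 → C:1 F:3
  + OCH3 → C:1 H:3 O:1
Element totals:
  C: 12
  H: 10
  F: 3
  N: 1
  O: 1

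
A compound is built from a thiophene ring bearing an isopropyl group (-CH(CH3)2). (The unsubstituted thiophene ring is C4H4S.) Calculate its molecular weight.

126.22 g/mol

Atom tally by fragment:
  thiophene ring core → C:4 H:4 S:1
  (− 1 ring H displaced by substituents)
  + CH(CH3)2 → C:3 H:7
Element totals:
  C: 7
  H: 10
  S: 1
Molecular formula: C7H10S.
  M = 7(12.011) + 10(1.008) + 32.06
    = 84.077 + 10.080 + 32.060 = 126.217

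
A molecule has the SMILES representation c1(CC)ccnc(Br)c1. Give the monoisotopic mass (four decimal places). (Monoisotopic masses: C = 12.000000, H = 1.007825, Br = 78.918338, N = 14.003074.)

184.9840

Atom tally by fragment:
  pyridine ring core → C:5 H:5 N:1
  (− 2 ring H displaced by substituents)
  + C2H5 → C:2 H:5
  + Br → Br:1
Element totals:
  C: 7
  H: 8
  Br: 1
  N: 1
Molecular formula: C7H8BrN.
  M = 7(12.0) + 8(1.007825) + 78.918338 + 14.003074
    = 84.000000 + 8.062600 + 78.918338 + 14.003074 = 184.984012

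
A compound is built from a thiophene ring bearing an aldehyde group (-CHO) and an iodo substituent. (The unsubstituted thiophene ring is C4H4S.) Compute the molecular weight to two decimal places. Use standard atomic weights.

238.04 g/mol

Atom tally by fragment:
  thiophene ring core → C:4 H:4 S:1
  (− 2 ring H displaced by substituents)
  + CHO → C:1 H:1 O:1
  + I → I:1
Element totals:
  C: 5
  H: 3
  I: 1
  O: 1
  S: 1
Molecular formula: C5H3IOS.
  M = 5(12.011) + 3(1.008) + 126.904 + 15.999 + 32.06
    = 60.055 + 3.024 + 126.904 + 15.999 + 32.060 = 238.042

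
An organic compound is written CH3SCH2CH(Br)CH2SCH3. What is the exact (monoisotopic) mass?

Element totals:
  C: 5
  H: 11
  Br: 1
  S: 2
Molecular formula: C5H11BrS2.
  M = 5(12.0) + 11(1.007825) + 78.918338 + 2(31.972071)
    = 60.000000 + 11.086075 + 78.918338 + 63.944142 = 213.948555

213.9486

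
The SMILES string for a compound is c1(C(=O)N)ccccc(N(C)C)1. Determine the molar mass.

Atom tally by fragment:
  benzene ring core → C:6 H:6
  (− 2 ring H displaced by substituents)
  + CONH2 → C:1 H:2 O:1 N:1
  + N(CH3)2 → N:1 C:2 H:6
Element totals:
  C: 9
  H: 12
  N: 2
  O: 1
Molecular formula: C9H12N2O.
  M = 9(12.011) + 12(1.008) + 2(14.007) + 15.999
    = 108.099 + 12.096 + 28.014 + 15.999 = 164.208

164.21 g/mol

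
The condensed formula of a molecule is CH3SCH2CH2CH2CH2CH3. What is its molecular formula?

C6H14S

Atom tally by fragment:
  CH3SCH2 → C:2 H:5 S:1
  CH2 → C:1 H:2
  CH2 → C:1 H:2
  CH2 → C:1 H:2
  CH3 → C:1 H:3
Element totals:
  C: 6
  H: 14
  S: 1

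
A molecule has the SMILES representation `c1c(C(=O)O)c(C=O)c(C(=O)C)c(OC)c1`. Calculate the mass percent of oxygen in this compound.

Atom tally by fragment:
  benzene ring core → C:6 H:6
  (− 4 ring H displaced by substituents)
  + COOH → C:1 H:1 O:2
  + CHO → C:1 H:1 O:1
  + COCH3 → C:2 H:3 O:1
  + OCH3 → C:1 H:3 O:1
Element totals:
  C: 11
  H: 10
  O: 5
Molecular formula: C11H10O5.
Molar mass = 222.196 g/mol.
Mass from O: 5 × 15.999 = 79.995 g/mol.
%O = 79.995 / 222.196 × 100 = 36.00%.

36.00%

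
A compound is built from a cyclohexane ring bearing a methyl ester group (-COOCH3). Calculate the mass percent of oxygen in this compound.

22.50%

Atom tally by fragment:
  cyclohexane ring core → C:6 H:12
  (− 1 ring H displaced by substituents)
  + COOCH3 → C:2 H:3 O:2
Element totals:
  C: 8
  H: 14
  O: 2
Molecular formula: C8H14O2.
Molar mass = 142.198 g/mol.
Mass from O: 2 × 15.999 = 31.998 g/mol.
%O = 31.998 / 142.198 × 100 = 22.50%.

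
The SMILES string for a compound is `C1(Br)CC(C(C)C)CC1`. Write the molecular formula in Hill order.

C8H15Br

Atom tally by fragment:
  cyclopentane ring core → C:5 H:10
  (− 2 ring H displaced by substituents)
  + Br → Br:1
  + CH(CH3)2 → C:3 H:7
Element totals:
  C: 8
  H: 15
  Br: 1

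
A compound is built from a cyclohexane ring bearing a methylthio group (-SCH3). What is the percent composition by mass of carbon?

Atom tally by fragment:
  cyclohexane ring core → C:6 H:12
  (− 1 ring H displaced by substituents)
  + SCH3 → C:1 H:3 S:1
Element totals:
  C: 7
  H: 14
  S: 1
Molecular formula: C7H14S.
Molar mass = 130.249 g/mol.
Mass from C: 7 × 12.011 = 84.077 g/mol.
%C = 84.077 / 130.249 × 100 = 64.55%.

64.55%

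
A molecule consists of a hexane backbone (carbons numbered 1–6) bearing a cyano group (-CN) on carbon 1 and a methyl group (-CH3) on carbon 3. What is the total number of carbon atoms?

8

Atom tally by fragment:
  NCCH2 → C:2 H:2 N:1
  CH2 → C:1 H:2
  CH(CH3) → C:2 H:4
  CH2 → C:1 H:2
  CH2 → C:1 H:2
  CH3 → C:1 H:3
Element totals:
  C: 8
  H: 15
  N: 1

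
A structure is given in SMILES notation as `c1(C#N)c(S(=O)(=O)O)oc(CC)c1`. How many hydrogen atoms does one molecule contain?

Atom tally by fragment:
  furan ring core → C:4 H:4 O:1
  (− 3 ring H displaced by substituents)
  + CN → C:1 N:1
  + SO3H → S:1 O:3 H:1
  + C2H5 → C:2 H:5
Element totals:
  C: 7
  H: 7
  N: 1
  O: 4
  S: 1

7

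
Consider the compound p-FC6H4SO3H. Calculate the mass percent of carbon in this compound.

40.91%

Atom tally by fragment:
  benzene ring core → C:6 H:6
  (− 2 ring H displaced by substituents)
  + F → F:1
  + SO3H → S:1 O:3 H:1
Element totals:
  C: 6
  H: 5
  F: 1
  O: 3
  S: 1
Molecular formula: C6H5FO3S.
Molar mass = 176.161 g/mol.
Mass from C: 6 × 12.011 = 72.066 g/mol.
%C = 72.066 / 176.161 × 100 = 40.91%.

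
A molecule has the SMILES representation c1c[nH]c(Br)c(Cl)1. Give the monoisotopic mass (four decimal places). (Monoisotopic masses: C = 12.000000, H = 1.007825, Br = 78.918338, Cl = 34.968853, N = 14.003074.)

Atom tally by fragment:
  pyrrole ring core → C:4 H:5 N:1
  (− 2 ring H displaced by substituents)
  + Br → Br:1
  + Cl → Cl:1
Element totals:
  C: 4
  H: 3
  Br: 1
  Cl: 1
  N: 1
Molecular formula: C4H3BrClN.
  M = 4(12.0) + 3(1.007825) + 78.918338 + 34.968853 + 14.003074
    = 48.000000 + 3.023475 + 78.918338 + 34.968853 + 14.003074 = 178.913740

178.9137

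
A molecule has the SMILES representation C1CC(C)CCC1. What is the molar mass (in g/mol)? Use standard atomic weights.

98.19 g/mol

Atom tally by fragment:
  cyclohexane ring core → C:6 H:12
  (− 1 ring H displaced by substituents)
  + CH3 → C:1 H:3
Element totals:
  C: 7
  H: 14
Molecular formula: C7H14.
  M = 7(12.011) + 14(1.008)
    = 84.077 + 14.112 = 98.189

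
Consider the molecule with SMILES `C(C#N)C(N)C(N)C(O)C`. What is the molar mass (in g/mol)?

143.19 g/mol

Atom tally by fragment:
  NCCH2 → C:2 H:2 N:1
  CH(NH2) → C:1 H:3 N:1
  CH(NH2) → C:1 H:3 N:1
  CH(OH) → C:1 H:2 O:1
  CH3 → C:1 H:3
Element totals:
  C: 6
  H: 13
  N: 3
  O: 1
Molecular formula: C6H13N3O.
  M = 6(12.011) + 13(1.008) + 3(14.007) + 15.999
    = 72.066 + 13.104 + 42.021 + 15.999 = 143.190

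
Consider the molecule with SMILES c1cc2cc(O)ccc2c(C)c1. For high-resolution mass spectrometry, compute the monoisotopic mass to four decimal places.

158.0732

Atom tally by fragment:
  naphthalene ring system core → C:10 H:8
  (− 2 ring H displaced by substituents)
  + OH → O:1 H:1
  + CH3 → C:1 H:3
Element totals:
  C: 11
  H: 10
  O: 1
Molecular formula: C11H10O.
  M = 11(12.0) + 10(1.007825) + 15.994915
    = 132.000000 + 10.078250 + 15.994915 = 158.073165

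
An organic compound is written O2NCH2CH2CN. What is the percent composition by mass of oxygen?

Element totals:
  C: 3
  H: 4
  N: 2
  O: 2
Molecular formula: C3H4N2O2.
Molar mass = 100.077 g/mol.
Mass from O: 2 × 15.999 = 31.998 g/mol.
%O = 31.998 / 100.077 × 100 = 31.97%.

31.97%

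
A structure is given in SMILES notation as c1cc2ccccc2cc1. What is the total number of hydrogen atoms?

Atom tally by fragment:
  naphthalene ring system core → C:10 H:8
Element totals:
  C: 10
  H: 8

8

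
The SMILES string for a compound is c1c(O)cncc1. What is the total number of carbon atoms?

5

Atom tally by fragment:
  pyridine ring core → C:5 H:5 N:1
  (− 1 ring H displaced by substituents)
  + OH → O:1 H:1
Element totals:
  C: 5
  H: 5
  N: 1
  O: 1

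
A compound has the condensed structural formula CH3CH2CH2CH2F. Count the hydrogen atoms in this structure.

Element totals:
  C: 4
  H: 9
  F: 1

9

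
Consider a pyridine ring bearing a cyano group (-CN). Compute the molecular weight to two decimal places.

Atom tally by fragment:
  pyridine ring core → C:5 H:5 N:1
  (− 1 ring H displaced by substituents)
  + CN → C:1 N:1
Element totals:
  C: 6
  H: 4
  N: 2
Molecular formula: C6H4N2.
  M = 6(12.011) + 4(1.008) + 2(14.007)
    = 72.066 + 4.032 + 28.014 = 104.112

104.11 g/mol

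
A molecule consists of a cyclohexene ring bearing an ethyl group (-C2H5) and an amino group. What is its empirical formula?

Atom tally by fragment:
  cyclohexene ring core → C:6 H:10
  (− 2 ring H displaced by substituents)
  + C2H5 → C:2 H:5
  + NH2 → N:1 H:2
Element totals:
  C: 8
  H: 15
  N: 1
Molecular formula: C8H15N.
gcd of subscripts (8, 15, 1) = 1, so the empirical formula equals the molecular formula.

C8H15N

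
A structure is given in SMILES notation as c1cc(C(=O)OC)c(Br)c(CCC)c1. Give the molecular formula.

C11H13BrO2

Atom tally by fragment:
  benzene ring core → C:6 H:6
  (− 3 ring H displaced by substituents)
  + COOCH3 → C:2 H:3 O:2
  + Br → Br:1
  + CH2CH2CH3 → C:3 H:7
Element totals:
  C: 11
  H: 13
  Br: 1
  O: 2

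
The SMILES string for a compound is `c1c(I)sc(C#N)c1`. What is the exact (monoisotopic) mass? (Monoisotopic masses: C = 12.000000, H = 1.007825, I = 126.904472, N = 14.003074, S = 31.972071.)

234.8953

Atom tally by fragment:
  thiophene ring core → C:4 H:4 S:1
  (− 2 ring H displaced by substituents)
  + I → I:1
  + CN → C:1 N:1
Element totals:
  C: 5
  H: 2
  I: 1
  N: 1
  S: 1
Molecular formula: C5H2INS.
  M = 5(12.0) + 2(1.007825) + 126.904472 + 14.003074 + 31.972071
    = 60.000000 + 2.015650 + 126.904472 + 14.003074 + 31.972071 = 234.895267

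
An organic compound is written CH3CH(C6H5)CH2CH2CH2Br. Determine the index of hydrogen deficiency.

Atom tally by fragment:
  CH3 → C:1 H:3
  CH(C6H5) → C:7 H:6
  CH2 → C:1 H:2
  CH2 → C:1 H:2
  CH2Br → C:1 H:2 Br:1
Element totals:
  C: 11
  H: 15
  Br: 1
Molecular formula: C11H15Br.
DoU = (2C + 2 + N − H − X) / 2 = (2·11 + 2 + 0 − 15 − 1) / 2 = 4.

4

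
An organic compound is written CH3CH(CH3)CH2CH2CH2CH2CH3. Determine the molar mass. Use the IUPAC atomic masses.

114.23 g/mol

Element totals:
  C: 8
  H: 18
Molecular formula: C8H18.
  M = 8(12.011) + 18(1.008)
    = 96.088 + 18.144 = 114.232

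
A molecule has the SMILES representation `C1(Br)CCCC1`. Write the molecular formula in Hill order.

C5H9Br

Atom tally by fragment:
  cyclopentane ring core → C:5 H:10
  (− 1 ring H displaced by substituents)
  + Br → Br:1
Element totals:
  C: 5
  H: 9
  Br: 1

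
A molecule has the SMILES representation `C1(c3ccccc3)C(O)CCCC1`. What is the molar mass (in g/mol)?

176.26 g/mol

Atom tally by fragment:
  cyclohexane ring core → C:6 H:12
  (− 2 ring H displaced by substituents)
  + C6H5 → C:6 H:5
  + OH → O:1 H:1
Element totals:
  C: 12
  H: 16
  O: 1
Molecular formula: C12H16O.
  M = 12(12.011) + 16(1.008) + 15.999
    = 144.132 + 16.128 + 15.999 = 176.259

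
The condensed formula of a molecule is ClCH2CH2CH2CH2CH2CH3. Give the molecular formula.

C6H13Cl

Element totals:
  C: 6
  H: 13
  Cl: 1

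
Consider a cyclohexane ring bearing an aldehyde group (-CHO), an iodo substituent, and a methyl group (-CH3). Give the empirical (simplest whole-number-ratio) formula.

Atom tally by fragment:
  cyclohexane ring core → C:6 H:12
  (− 3 ring H displaced by substituents)
  + CHO → C:1 H:1 O:1
  + I → I:1
  + CH3 → C:1 H:3
Element totals:
  C: 8
  H: 13
  I: 1
  O: 1
Molecular formula: C8H13IO.
gcd of subscripts (8, 13, 1, 1) = 1, so the empirical formula equals the molecular formula.

C8H13IO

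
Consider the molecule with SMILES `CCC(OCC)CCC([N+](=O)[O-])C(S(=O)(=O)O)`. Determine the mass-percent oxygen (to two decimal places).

Atom tally by fragment:
  CH3 → C:1 H:3
  CH2 → C:1 H:2
  CH(OC2H5) → C:3 H:6 O:1
  CH2 → C:1 H:2
  CH2 → C:1 H:2
  CH(NO2) → C:1 H:1 N:1 O:2
  CH2SO3H → C:1 H:3 S:1 O:3
Element totals:
  C: 9
  H: 19
  N: 1
  O: 6
  S: 1
Molecular formula: C9H19NO6S.
Molar mass = 269.312 g/mol.
Mass from O: 6 × 15.999 = 95.994 g/mol.
%O = 95.994 / 269.312 × 100 = 35.64%.

35.64%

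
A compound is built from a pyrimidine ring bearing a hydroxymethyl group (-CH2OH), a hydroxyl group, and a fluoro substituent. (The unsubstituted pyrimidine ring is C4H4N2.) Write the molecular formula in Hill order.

C5H5FN2O2

Atom tally by fragment:
  pyrimidine ring core → C:4 H:4 N:2
  (− 3 ring H displaced by substituents)
  + CH2OH → C:1 H:3 O:1
  + OH → O:1 H:1
  + F → F:1
Element totals:
  C: 5
  H: 5
  F: 1
  N: 2
  O: 2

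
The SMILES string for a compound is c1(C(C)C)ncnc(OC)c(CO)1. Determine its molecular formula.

Atom tally by fragment:
  pyrimidine ring core → C:4 H:4 N:2
  (− 3 ring H displaced by substituents)
  + CH(CH3)2 → C:3 H:7
  + OCH3 → C:1 H:3 O:1
  + CH2OH → C:1 H:3 O:1
Element totals:
  C: 9
  H: 14
  N: 2
  O: 2

C9H14N2O2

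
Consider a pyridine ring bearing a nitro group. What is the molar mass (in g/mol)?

Atom tally by fragment:
  pyridine ring core → C:5 H:5 N:1
  (− 1 ring H displaced by substituents)
  + NO2 → N:1 O:2
Element totals:
  C: 5
  H: 4
  N: 2
  O: 2
Molecular formula: C5H4N2O2.
  M = 5(12.011) + 4(1.008) + 2(14.007) + 2(15.999)
    = 60.055 + 4.032 + 28.014 + 31.998 = 124.099

124.10 g/mol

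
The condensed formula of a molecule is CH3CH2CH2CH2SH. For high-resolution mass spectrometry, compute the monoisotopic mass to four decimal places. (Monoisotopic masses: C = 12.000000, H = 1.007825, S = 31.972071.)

90.0503

Element totals:
  C: 4
  H: 10
  S: 1
Molecular formula: C4H10S.
  M = 4(12.0) + 10(1.007825) + 31.972071
    = 48.000000 + 10.078250 + 31.972071 = 90.050321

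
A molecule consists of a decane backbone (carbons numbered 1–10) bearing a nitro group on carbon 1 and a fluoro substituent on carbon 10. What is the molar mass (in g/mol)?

Atom tally by fragment:
  O2NCH2 → C:1 H:2 N:1 O:2
  CH2 → C:1 H:2
  CH2 → C:1 H:2
  CH2 → C:1 H:2
  CH2 → C:1 H:2
  CH2 → C:1 H:2
  CH2 → C:1 H:2
  CH2 → C:1 H:2
  CH2 → C:1 H:2
  CH2F → C:1 H:2 F:1
Element totals:
  C: 10
  H: 20
  F: 1
  N: 1
  O: 2
Molecular formula: C10H20FNO2.
  M = 10(12.011) + 20(1.008) + 18.998 + 14.007 + 2(15.999)
    = 120.110 + 20.160 + 18.998 + 14.007 + 31.998 = 205.273

205.27 g/mol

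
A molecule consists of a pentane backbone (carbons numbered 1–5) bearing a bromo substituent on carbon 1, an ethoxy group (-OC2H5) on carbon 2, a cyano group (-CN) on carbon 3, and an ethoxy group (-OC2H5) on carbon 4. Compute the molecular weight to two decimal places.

264.16 g/mol

Atom tally by fragment:
  BrCH2 → C:1 H:2 Br:1
  CH(OC2H5) → C:3 H:6 O:1
  CH(CN) → C:2 H:1 N:1
  CH(OC2H5) → C:3 H:6 O:1
  CH3 → C:1 H:3
Element totals:
  C: 10
  H: 18
  Br: 1
  N: 1
  O: 2
Molecular formula: C10H18BrNO2.
  M = 10(12.011) + 18(1.008) + 79.904 + 14.007 + 2(15.999)
    = 120.110 + 18.144 + 79.904 + 14.007 + 31.998 = 264.163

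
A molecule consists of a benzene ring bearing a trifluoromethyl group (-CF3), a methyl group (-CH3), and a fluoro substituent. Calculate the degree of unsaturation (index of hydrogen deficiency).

Atom tally by fragment:
  benzene ring core → C:6 H:6
  (− 3 ring H displaced by substituents)
  + CF3 → C:1 F:3
  + CH3 → C:1 H:3
  + F → F:1
Element totals:
  C: 8
  H: 6
  F: 4
Molecular formula: C8H6F4.
DoU = (2C + 2 + N − H − X) / 2 = (2·8 + 2 + 0 − 6 − 4) / 2 = 4.

4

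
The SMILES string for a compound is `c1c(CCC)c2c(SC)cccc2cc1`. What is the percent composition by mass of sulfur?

14.82%

Atom tally by fragment:
  naphthalene ring system core → C:10 H:8
  (− 2 ring H displaced by substituents)
  + CH2CH2CH3 → C:3 H:7
  + SCH3 → C:1 H:3 S:1
Element totals:
  C: 14
  H: 16
  S: 1
Molecular formula: C14H16S.
Molar mass = 216.342 g/mol.
Mass from S: 1 × 32.06 = 32.060 g/mol.
%S = 32.060 / 216.342 × 100 = 14.82%.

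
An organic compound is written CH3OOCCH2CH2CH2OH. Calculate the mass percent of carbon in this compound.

Atom tally by fragment:
  CH3OOCCH2 → C:3 H:5 O:2
  CH2CH2OH → C:2 H:5 O:1
Element totals:
  C: 5
  H: 10
  O: 3
Molecular formula: C5H10O3.
Molar mass = 118.132 g/mol.
Mass from C: 5 × 12.011 = 60.055 g/mol.
%C = 60.055 / 118.132 × 100 = 50.84%.

50.84%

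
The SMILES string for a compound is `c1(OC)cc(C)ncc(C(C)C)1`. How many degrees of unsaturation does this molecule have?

4

Atom tally by fragment:
  pyridine ring core → C:5 H:5 N:1
  (− 3 ring H displaced by substituents)
  + OCH3 → C:1 H:3 O:1
  + CH3 → C:1 H:3
  + CH(CH3)2 → C:3 H:7
Element totals:
  C: 10
  H: 15
  N: 1
  O: 1
Molecular formula: C10H15NO.
DoU = (2C + 2 + N − H − X) / 2 = (2·10 + 2 + 1 − 15 − 0) / 2 = 4.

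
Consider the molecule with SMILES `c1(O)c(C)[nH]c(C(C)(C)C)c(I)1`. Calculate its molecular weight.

279.12 g/mol

Atom tally by fragment:
  pyrrole ring core → C:4 H:5 N:1
  (− 4 ring H displaced by substituents)
  + OH → O:1 H:1
  + CH3 → C:1 H:3
  + C(CH3)3 → C:4 H:9
  + I → I:1
Element totals:
  C: 9
  H: 14
  I: 1
  N: 1
  O: 1
Molecular formula: C9H14INO.
  M = 9(12.011) + 14(1.008) + 126.904 + 14.007 + 15.999
    = 108.099 + 14.112 + 126.904 + 14.007 + 15.999 = 279.121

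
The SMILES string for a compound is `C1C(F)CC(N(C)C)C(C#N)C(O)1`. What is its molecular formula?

Atom tally by fragment:
  cyclohexane ring core → C:6 H:12
  (− 4 ring H displaced by substituents)
  + F → F:1
  + N(CH3)2 → N:1 C:2 H:6
  + CN → C:1 N:1
  + OH → O:1 H:1
Element totals:
  C: 9
  H: 15
  F: 1
  N: 2
  O: 1

C9H15FN2O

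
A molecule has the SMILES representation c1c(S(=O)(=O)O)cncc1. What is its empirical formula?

C5H5NO3S

Atom tally by fragment:
  pyridine ring core → C:5 H:5 N:1
  (− 1 ring H displaced by substituents)
  + SO3H → S:1 O:3 H:1
Element totals:
  C: 5
  H: 5
  N: 1
  O: 3
  S: 1
Molecular formula: C5H5NO3S.
gcd of subscripts (5, 5, 1, 3, 1) = 1, so the empirical formula equals the molecular formula.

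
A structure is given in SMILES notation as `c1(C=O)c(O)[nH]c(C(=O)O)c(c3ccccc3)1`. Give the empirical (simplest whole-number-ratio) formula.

Atom tally by fragment:
  pyrrole ring core → C:4 H:5 N:1
  (− 4 ring H displaced by substituents)
  + CHO → C:1 H:1 O:1
  + OH → O:1 H:1
  + COOH → C:1 H:1 O:2
  + C6H5 → C:6 H:5
Element totals:
  C: 12
  H: 9
  N: 1
  O: 4
Molecular formula: C12H9NO4.
gcd of subscripts (12, 9, 1, 4) = 1, so the empirical formula equals the molecular formula.

C12H9NO4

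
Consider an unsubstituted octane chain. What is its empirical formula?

Atom tally by fragment:
  CH3 → C:1 H:3
  CH2 → C:1 H:2
  CH2 → C:1 H:2
  CH2 → C:1 H:2
  CH2 → C:1 H:2
  CH2 → C:1 H:2
  CH2 → C:1 H:2
  CH3 → C:1 H:3
Element totals:
  C: 8
  H: 18
Molecular formula: C8H18.
gcd of subscripts = 2; dividing each by 2:
  C: 8/2 = 4
  H: 18/2 = 9

C4H9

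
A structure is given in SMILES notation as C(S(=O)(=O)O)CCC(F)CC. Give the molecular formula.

Atom tally by fragment:
  HO3SCH2 → C:1 H:3 S:1 O:3
  CH2 → C:1 H:2
  CH2 → C:1 H:2
  CH(F) → C:1 H:1 F:1
  CH2 → C:1 H:2
  CH3 → C:1 H:3
Element totals:
  C: 6
  H: 13
  F: 1
  O: 3
  S: 1

C6H13FO3S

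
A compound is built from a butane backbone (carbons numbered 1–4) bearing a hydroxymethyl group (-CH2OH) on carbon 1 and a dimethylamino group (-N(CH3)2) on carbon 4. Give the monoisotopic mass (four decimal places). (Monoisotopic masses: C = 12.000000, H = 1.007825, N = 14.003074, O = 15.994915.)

Atom tally by fragment:
  HOCH2CH2 → C:2 H:5 O:1
  CH2 → C:1 H:2
  CH2 → C:1 H:2
  CH2N(CH3)2 → C:3 H:8 N:1
Element totals:
  C: 7
  H: 17
  N: 1
  O: 1
Molecular formula: C7H17NO.
  M = 7(12.0) + 17(1.007825) + 14.003074 + 15.994915
    = 84.000000 + 17.133025 + 14.003074 + 15.994915 = 131.131014

131.1310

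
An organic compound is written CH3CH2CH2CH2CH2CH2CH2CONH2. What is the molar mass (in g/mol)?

143.23 g/mol

Atom tally by fragment:
  CH3 → C:1 H:3
  CH2 → C:1 H:2
  CH2 → C:1 H:2
  CH2 → C:1 H:2
  CH2 → C:1 H:2
  CH2 → C:1 H:2
  CH2CONH2 → C:2 H:4 O:1 N:1
Element totals:
  C: 8
  H: 17
  N: 1
  O: 1
Molecular formula: C8H17NO.
  M = 8(12.011) + 17(1.008) + 14.007 + 15.999
    = 96.088 + 17.136 + 14.007 + 15.999 = 143.230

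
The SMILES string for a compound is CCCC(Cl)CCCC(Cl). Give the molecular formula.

C8H16Cl2

Atom tally by fragment:
  CH3 → C:1 H:3
  CH2 → C:1 H:2
  CH2 → C:1 H:2
  CH(Cl) → C:1 H:1 Cl:1
  CH2 → C:1 H:2
  CH2 → C:1 H:2
  CH2 → C:1 H:2
  CH2Cl → C:1 H:2 Cl:1
Element totals:
  C: 8
  H: 16
  Cl: 2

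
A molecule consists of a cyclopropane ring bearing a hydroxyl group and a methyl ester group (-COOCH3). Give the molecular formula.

C5H8O3

Atom tally by fragment:
  cyclopropane ring core → C:3 H:6
  (− 2 ring H displaced by substituents)
  + OH → O:1 H:1
  + COOCH3 → C:2 H:3 O:2
Element totals:
  C: 5
  H: 8
  O: 3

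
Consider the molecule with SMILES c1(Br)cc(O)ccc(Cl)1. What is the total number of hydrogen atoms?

4

Atom tally by fragment:
  benzene ring core → C:6 H:6
  (− 3 ring H displaced by substituents)
  + Br → Br:1
  + OH → O:1 H:1
  + Cl → Cl:1
Element totals:
  C: 6
  H: 4
  Br: 1
  Cl: 1
  O: 1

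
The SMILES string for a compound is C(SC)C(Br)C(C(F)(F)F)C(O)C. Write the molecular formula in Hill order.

C7H12BrF3OS

Atom tally by fragment:
  CH3SCH2 → C:2 H:5 S:1
  CH(Br) → C:1 H:1 Br:1
  CH(CF3) → C:2 H:1 F:3
  CH(OH) → C:1 H:2 O:1
  CH3 → C:1 H:3
Element totals:
  C: 7
  H: 12
  Br: 1
  F: 3
  O: 1
  S: 1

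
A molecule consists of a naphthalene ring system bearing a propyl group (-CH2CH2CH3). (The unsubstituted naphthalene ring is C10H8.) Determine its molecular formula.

C13H14

Atom tally by fragment:
  naphthalene ring system core → C:10 H:8
  (− 1 ring H displaced by substituents)
  + CH2CH2CH3 → C:3 H:7
Element totals:
  C: 13
  H: 14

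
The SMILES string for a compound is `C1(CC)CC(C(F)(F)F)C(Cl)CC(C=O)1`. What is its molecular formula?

Atom tally by fragment:
  cyclohexane ring core → C:6 H:12
  (− 4 ring H displaced by substituents)
  + C2H5 → C:2 H:5
  + CF3 → C:1 F:3
  + Cl → Cl:1
  + CHO → C:1 H:1 O:1
Element totals:
  C: 10
  H: 14
  Cl: 1
  F: 3
  O: 1

C10H14ClF3O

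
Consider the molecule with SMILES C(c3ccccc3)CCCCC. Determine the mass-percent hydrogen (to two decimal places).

11.18%

Atom tally by fragment:
  C6H5CH2 → C:7 H:7
  CH2 → C:1 H:2
  CH2 → C:1 H:2
  CH2 → C:1 H:2
  CH2 → C:1 H:2
  CH3 → C:1 H:3
Element totals:
  C: 12
  H: 18
Molecular formula: C12H18.
Molar mass = 162.276 g/mol.
Mass from H: 18 × 1.008 = 18.144 g/mol.
%H = 18.144 / 162.276 × 100 = 11.18%.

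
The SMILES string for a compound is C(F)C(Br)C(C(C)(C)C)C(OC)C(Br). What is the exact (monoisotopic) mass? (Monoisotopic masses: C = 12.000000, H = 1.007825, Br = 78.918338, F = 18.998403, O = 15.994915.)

Atom tally by fragment:
  FCH2 → C:1 H:2 F:1
  CH(Br) → C:1 H:1 Br:1
  CH(C(CH3)3) → C:5 H:10
  CH(OCH3) → C:2 H:4 O:1
  CH2Br → C:1 H:2 Br:1
Element totals:
  C: 10
  H: 19
  Br: 2
  F: 1
  O: 1
Molecular formula: C10H19Br2FO.
  M = 10(12.0) + 19(1.007825) + 2(78.918338) + 18.998403 + 15.994915
    = 120.000000 + 19.148675 + 157.836676 + 18.998403 + 15.994915 = 331.978669

331.9787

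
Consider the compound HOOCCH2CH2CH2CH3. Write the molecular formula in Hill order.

C5H10O2

Element totals:
  C: 5
  H: 10
  O: 2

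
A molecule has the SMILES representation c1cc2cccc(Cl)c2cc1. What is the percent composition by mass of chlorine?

Atom tally by fragment:
  naphthalene ring system core → C:10 H:8
  (− 1 ring H displaced by substituents)
  + Cl → Cl:1
Element totals:
  C: 10
  H: 7
  Cl: 1
Molecular formula: C10H7Cl.
Molar mass = 162.616 g/mol.
Mass from Cl: 1 × 35.45 = 35.450 g/mol.
%Cl = 35.450 / 162.616 × 100 = 21.80%.

21.80%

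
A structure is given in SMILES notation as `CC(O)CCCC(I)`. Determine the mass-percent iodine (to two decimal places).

Atom tally by fragment:
  CH3 → C:1 H:3
  CH(OH) → C:1 H:2 O:1
  CH2 → C:1 H:2
  CH2 → C:1 H:2
  CH2 → C:1 H:2
  CH2I → C:1 H:2 I:1
Element totals:
  C: 6
  H: 13
  I: 1
  O: 1
Molecular formula: C6H13IO.
Molar mass = 228.073 g/mol.
Mass from I: 1 × 126.904 = 126.904 g/mol.
%I = 126.904 / 228.073 × 100 = 55.64%.

55.64%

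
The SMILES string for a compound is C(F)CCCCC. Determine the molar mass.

104.17 g/mol

Atom tally by fragment:
  FCH2 → C:1 H:2 F:1
  CH2 → C:1 H:2
  CH2 → C:1 H:2
  CH2 → C:1 H:2
  CH2 → C:1 H:2
  CH3 → C:1 H:3
Element totals:
  C: 6
  H: 13
  F: 1
Molecular formula: C6H13F.
  M = 6(12.011) + 13(1.008) + 18.998
    = 72.066 + 13.104 + 18.998 = 104.168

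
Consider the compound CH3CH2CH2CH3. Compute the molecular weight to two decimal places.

Atom tally by fragment:
  CH3 → C:1 H:3
  CH2 → C:1 H:2
  CH2 → C:1 H:2
  CH3 → C:1 H:3
Element totals:
  C: 4
  H: 10
Molecular formula: C4H10.
  M = 4(12.011) + 10(1.008)
    = 48.044 + 10.080 = 58.124

58.12 g/mol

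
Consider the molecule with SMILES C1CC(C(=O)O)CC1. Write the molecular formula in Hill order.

Atom tally by fragment:
  cyclopentane ring core → C:5 H:10
  (− 1 ring H displaced by substituents)
  + COOH → C:1 H:1 O:2
Element totals:
  C: 6
  H: 10
  O: 2

C6H10O2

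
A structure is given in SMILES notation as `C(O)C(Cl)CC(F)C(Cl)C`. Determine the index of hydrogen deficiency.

0

Atom tally by fragment:
  HOCH2 → C:1 H:3 O:1
  CH(Cl) → C:1 H:1 Cl:1
  CH2 → C:1 H:2
  CH(F) → C:1 H:1 F:1
  CH(Cl) → C:1 H:1 Cl:1
  CH3 → C:1 H:3
Element totals:
  C: 6
  H: 11
  Cl: 2
  F: 1
  O: 1
Molecular formula: C6H11Cl2FO.
DoU = (2C + 2 + N − H − X) / 2 = (2·6 + 2 + 0 − 11 − 3) / 2 = 0.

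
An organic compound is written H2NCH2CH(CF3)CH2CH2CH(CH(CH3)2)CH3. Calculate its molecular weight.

211.27 g/mol

Element totals:
  C: 10
  H: 20
  F: 3
  N: 1
Molecular formula: C10H20F3N.
  M = 10(12.011) + 20(1.008) + 3(18.998) + 14.007
    = 120.110 + 20.160 + 56.994 + 14.007 = 211.271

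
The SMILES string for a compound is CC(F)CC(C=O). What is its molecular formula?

Atom tally by fragment:
  CH3 → C:1 H:3
  CH(F) → C:1 H:1 F:1
  CH2 → C:1 H:2
  CH2CHO → C:2 H:3 O:1
Element totals:
  C: 5
  H: 9
  F: 1
  O: 1

C5H9FO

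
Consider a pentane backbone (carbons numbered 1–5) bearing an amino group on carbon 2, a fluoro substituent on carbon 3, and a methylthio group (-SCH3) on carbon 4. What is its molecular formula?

Atom tally by fragment:
  CH3 → C:1 H:3
  CH(NH2) → C:1 H:3 N:1
  CH(F) → C:1 H:1 F:1
  CH(SCH3) → C:2 H:4 S:1
  CH3 → C:1 H:3
Element totals:
  C: 6
  H: 14
  F: 1
  N: 1
  S: 1

C6H14FNS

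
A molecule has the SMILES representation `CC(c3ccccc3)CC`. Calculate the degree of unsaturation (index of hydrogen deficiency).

Atom tally by fragment:
  CH3 → C:1 H:3
  CH(C6H5) → C:7 H:6
  CH2 → C:1 H:2
  CH3 → C:1 H:3
Element totals:
  C: 10
  H: 14
Molecular formula: C10H14.
DoU = (2C + 2 + N − H − X) / 2 = (2·10 + 2 + 0 − 14 − 0) / 2 = 4.

4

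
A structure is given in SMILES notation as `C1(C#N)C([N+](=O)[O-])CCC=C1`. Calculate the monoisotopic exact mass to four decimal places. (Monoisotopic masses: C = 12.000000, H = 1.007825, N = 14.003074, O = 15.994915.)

152.0586

Atom tally by fragment:
  cyclohexene ring core → C:6 H:10
  (− 2 ring H displaced by substituents)
  + CN → C:1 N:1
  + NO2 → N:1 O:2
Element totals:
  C: 7
  H: 8
  N: 2
  O: 2
Molecular formula: C7H8N2O2.
  M = 7(12.0) + 8(1.007825) + 2(14.003074) + 2(15.994915)
    = 84.000000 + 8.062600 + 28.006148 + 31.989830 = 152.058578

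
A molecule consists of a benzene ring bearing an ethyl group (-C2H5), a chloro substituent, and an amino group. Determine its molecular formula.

Atom tally by fragment:
  benzene ring core → C:6 H:6
  (− 3 ring H displaced by substituents)
  + C2H5 → C:2 H:5
  + Cl → Cl:1
  + NH2 → N:1 H:2
Element totals:
  C: 8
  H: 10
  Cl: 1
  N: 1

C8H10ClN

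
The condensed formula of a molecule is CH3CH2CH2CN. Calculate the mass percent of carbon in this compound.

69.52%

Atom tally by fragment:
  CH3 → C:1 H:3
  CH2 → C:1 H:2
  CH2CN → C:2 H:2 N:1
Element totals:
  C: 4
  H: 7
  N: 1
Molecular formula: C4H7N.
Molar mass = 69.107 g/mol.
Mass from C: 4 × 12.011 = 48.044 g/mol.
%C = 48.044 / 69.107 × 100 = 69.52%.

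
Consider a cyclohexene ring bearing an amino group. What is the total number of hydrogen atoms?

Atom tally by fragment:
  cyclohexene ring core → C:6 H:10
  (− 1 ring H displaced by substituents)
  + NH2 → N:1 H:2
Element totals:
  C: 6
  H: 11
  N: 1

11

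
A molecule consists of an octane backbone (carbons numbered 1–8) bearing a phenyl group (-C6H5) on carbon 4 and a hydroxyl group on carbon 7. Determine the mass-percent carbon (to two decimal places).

81.50%

Atom tally by fragment:
  CH3 → C:1 H:3
  CH2 → C:1 H:2
  CH2 → C:1 H:2
  CH(C6H5) → C:7 H:6
  CH2 → C:1 H:2
  CH2 → C:1 H:2
  CH(OH) → C:1 H:2 O:1
  CH3 → C:1 H:3
Element totals:
  C: 14
  H: 22
  O: 1
Molecular formula: C14H22O.
Molar mass = 206.329 g/mol.
Mass from C: 14 × 12.011 = 168.154 g/mol.
%C = 168.154 / 206.329 × 100 = 81.50%.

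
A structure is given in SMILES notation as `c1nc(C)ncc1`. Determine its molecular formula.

Atom tally by fragment:
  pyrimidine ring core → C:4 H:4 N:2
  (− 1 ring H displaced by substituents)
  + CH3 → C:1 H:3
Element totals:
  C: 5
  H: 6
  N: 2

C5H6N2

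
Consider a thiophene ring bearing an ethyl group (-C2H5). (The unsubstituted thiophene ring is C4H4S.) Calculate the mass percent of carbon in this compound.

Atom tally by fragment:
  thiophene ring core → C:4 H:4 S:1
  (− 1 ring H displaced by substituents)
  + C2H5 → C:2 H:5
Element totals:
  C: 6
  H: 8
  S: 1
Molecular formula: C6H8S.
Molar mass = 112.190 g/mol.
Mass from C: 6 × 12.011 = 72.066 g/mol.
%C = 72.066 / 112.190 × 100 = 64.24%.

64.24%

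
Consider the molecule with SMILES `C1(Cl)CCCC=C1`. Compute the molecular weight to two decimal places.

Atom tally by fragment:
  cyclohexene ring core → C:6 H:10
  (− 1 ring H displaced by substituents)
  + Cl → Cl:1
Element totals:
  C: 6
  H: 9
  Cl: 1
Molecular formula: C6H9Cl.
  M = 6(12.011) + 9(1.008) + 35.45
    = 72.066 + 9.072 + 35.450 = 116.588

116.59 g/mol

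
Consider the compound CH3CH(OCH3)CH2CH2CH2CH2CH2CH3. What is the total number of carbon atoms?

Atom tally by fragment:
  CH3 → C:1 H:3
  CH(OCH3) → C:2 H:4 O:1
  CH2 → C:1 H:2
  CH2 → C:1 H:2
  CH2 → C:1 H:2
  CH2 → C:1 H:2
  CH2 → C:1 H:2
  CH3 → C:1 H:3
Element totals:
  C: 9
  H: 20
  O: 1

9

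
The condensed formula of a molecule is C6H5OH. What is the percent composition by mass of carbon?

76.57%

Atom tally by fragment:
  benzene ring core → C:6 H:6
  (− 1 ring H displaced by substituents)
  + OH → O:1 H:1
Element totals:
  C: 6
  H: 6
  O: 1
Molecular formula: C6H6O.
Molar mass = 94.113 g/mol.
Mass from C: 6 × 12.011 = 72.066 g/mol.
%C = 72.066 / 94.113 × 100 = 76.57%.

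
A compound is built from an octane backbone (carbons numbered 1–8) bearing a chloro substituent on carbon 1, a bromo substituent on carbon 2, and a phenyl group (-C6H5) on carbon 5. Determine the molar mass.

Atom tally by fragment:
  ClCH2 → C:1 H:2 Cl:1
  CH(Br) → C:1 H:1 Br:1
  CH2 → C:1 H:2
  CH2 → C:1 H:2
  CH(C6H5) → C:7 H:6
  CH2 → C:1 H:2
  CH2 → C:1 H:2
  CH3 → C:1 H:3
Element totals:
  C: 14
  H: 20
  Br: 1
  Cl: 1
Molecular formula: C14H20BrCl.
  M = 14(12.011) + 20(1.008) + 79.904 + 35.45
    = 168.154 + 20.160 + 79.904 + 35.450 = 303.668

303.67 g/mol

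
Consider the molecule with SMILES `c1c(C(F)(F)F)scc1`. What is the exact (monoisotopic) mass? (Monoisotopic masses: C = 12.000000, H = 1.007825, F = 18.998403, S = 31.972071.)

151.9908

Atom tally by fragment:
  thiophene ring core → C:4 H:4 S:1
  (− 1 ring H displaced by substituents)
  + CF3 → C:1 F:3
Element totals:
  C: 5
  H: 3
  F: 3
  S: 1
Molecular formula: C5H3F3S.
  M = 5(12.0) + 3(1.007825) + 3(18.998403) + 31.972071
    = 60.000000 + 3.023475 + 56.995209 + 31.972071 = 151.990755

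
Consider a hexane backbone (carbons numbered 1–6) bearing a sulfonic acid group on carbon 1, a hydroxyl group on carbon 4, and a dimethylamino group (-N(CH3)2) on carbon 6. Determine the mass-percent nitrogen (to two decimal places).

Atom tally by fragment:
  HO3SCH2 → C:1 H:3 S:1 O:3
  CH2 → C:1 H:2
  CH2 → C:1 H:2
  CH(OH) → C:1 H:2 O:1
  CH2 → C:1 H:2
  CH2N(CH3)2 → C:3 H:8 N:1
Element totals:
  C: 8
  H: 19
  N: 1
  O: 4
  S: 1
Molecular formula: C8H19NO4S.
Molar mass = 225.303 g/mol.
Mass from N: 1 × 14.007 = 14.007 g/mol.
%N = 14.007 / 225.303 × 100 = 6.22%.

6.22%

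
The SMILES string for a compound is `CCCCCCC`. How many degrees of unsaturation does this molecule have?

Atom tally by fragment:
  CH3 → C:1 H:3
  CH2 → C:1 H:2
  CH2 → C:1 H:2
  CH2 → C:1 H:2
  CH2 → C:1 H:2
  CH2 → C:1 H:2
  CH3 → C:1 H:3
Element totals:
  C: 7
  H: 16
Molecular formula: C7H16.
DoU = (2C + 2 + N − H − X) / 2 = (2·7 + 2 + 0 − 16 − 0) / 2 = 0.

0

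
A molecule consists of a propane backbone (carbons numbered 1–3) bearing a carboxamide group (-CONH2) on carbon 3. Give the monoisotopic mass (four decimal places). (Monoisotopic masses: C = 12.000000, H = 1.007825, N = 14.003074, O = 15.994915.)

Atom tally by fragment:
  CH3 → C:1 H:3
  CH2 → C:1 H:2
  CH2CONH2 → C:2 H:4 O:1 N:1
Element totals:
  C: 4
  H: 9
  N: 1
  O: 1
Molecular formula: C4H9NO.
  M = 4(12.0) + 9(1.007825) + 14.003074 + 15.994915
    = 48.000000 + 9.070425 + 14.003074 + 15.994915 = 87.068414

87.0684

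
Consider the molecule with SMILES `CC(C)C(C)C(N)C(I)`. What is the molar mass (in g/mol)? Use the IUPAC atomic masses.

241.12 g/mol

Atom tally by fragment:
  CH3 → C:1 H:3
  CH(CH3) → C:2 H:4
  CH(CH3) → C:2 H:4
  CH(NH2) → C:1 H:3 N:1
  CH2I → C:1 H:2 I:1
Element totals:
  C: 7
  H: 16
  I: 1
  N: 1
Molecular formula: C7H16IN.
  M = 7(12.011) + 16(1.008) + 126.904 + 14.007
    = 84.077 + 16.128 + 126.904 + 14.007 = 241.116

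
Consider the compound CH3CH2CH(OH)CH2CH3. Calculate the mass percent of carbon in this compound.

68.13%

Element totals:
  C: 5
  H: 12
  O: 1
Molecular formula: C5H12O.
Molar mass = 88.150 g/mol.
Mass from C: 5 × 12.011 = 60.055 g/mol.
%C = 60.055 / 88.150 × 100 = 68.13%.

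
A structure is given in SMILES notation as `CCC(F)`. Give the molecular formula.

Atom tally by fragment:
  CH3 → C:1 H:3
  CH2 → C:1 H:2
  CH2F → C:1 H:2 F:1
Element totals:
  C: 3
  H: 7
  F: 1

C3H7F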